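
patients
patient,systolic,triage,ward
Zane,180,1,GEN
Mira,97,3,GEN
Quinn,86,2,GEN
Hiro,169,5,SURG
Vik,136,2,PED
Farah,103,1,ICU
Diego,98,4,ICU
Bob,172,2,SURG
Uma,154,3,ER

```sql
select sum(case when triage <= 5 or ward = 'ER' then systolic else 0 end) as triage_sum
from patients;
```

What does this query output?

1195

patient=Zane: ✓ → 180
patient=Mira: ✓ → 97
patient=Quinn: ✓ → 86
patient=Hiro: ✓ → 169
patient=Vik: ✓ → 136
patient=Farah: ✓ → 103
patient=Diego: ✓ → 98
patient=Bob: ✓ → 172
patient=Uma: ✓ → 154
triage_sum = 180 + 97 + 86 + 169 + 136 + 103 + 98 + 172 + 154 = 1195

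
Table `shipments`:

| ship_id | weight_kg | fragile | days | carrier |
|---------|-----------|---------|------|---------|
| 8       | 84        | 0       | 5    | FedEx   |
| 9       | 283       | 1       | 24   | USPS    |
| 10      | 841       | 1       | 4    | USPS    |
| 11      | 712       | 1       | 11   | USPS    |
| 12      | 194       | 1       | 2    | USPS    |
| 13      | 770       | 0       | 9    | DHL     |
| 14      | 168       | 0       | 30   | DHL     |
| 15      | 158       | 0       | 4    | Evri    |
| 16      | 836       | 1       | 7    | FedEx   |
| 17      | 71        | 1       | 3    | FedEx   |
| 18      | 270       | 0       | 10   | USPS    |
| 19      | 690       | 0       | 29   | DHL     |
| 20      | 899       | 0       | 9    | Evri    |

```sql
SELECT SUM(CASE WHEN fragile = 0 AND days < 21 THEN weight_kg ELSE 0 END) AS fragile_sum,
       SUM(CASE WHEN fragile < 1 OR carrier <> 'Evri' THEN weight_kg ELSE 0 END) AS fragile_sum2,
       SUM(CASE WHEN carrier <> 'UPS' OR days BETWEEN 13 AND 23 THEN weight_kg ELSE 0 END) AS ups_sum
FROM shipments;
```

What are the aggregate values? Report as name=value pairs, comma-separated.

[fragile_sum: fragile = 0 AND days < 21]
ship_id=8: ✓ → 84
ship_id=9: ✗
ship_id=10: ✗
ship_id=11: ✗
ship_id=12: ✗
ship_id=13: ✓ → 770
ship_id=14: ✗
ship_id=15: ✓ → 158
ship_id=16: ✗
ship_id=17: ✗
ship_id=18: ✓ → 270
ship_id=19: ✗
ship_id=20: ✓ → 899
fragile_sum = 84 + 770 + 158 + 270 + 899 = 2181
—
[fragile_sum2: fragile < 1 OR carrier <> 'Evri']
ship_id=8: ✓ → 84
ship_id=9: ✓ → 283
ship_id=10: ✓ → 841
ship_id=11: ✓ → 712
ship_id=12: ✓ → 194
ship_id=13: ✓ → 770
ship_id=14: ✓ → 168
ship_id=15: ✓ → 158
ship_id=16: ✓ → 836
ship_id=17: ✓ → 71
ship_id=18: ✓ → 270
ship_id=19: ✓ → 690
ship_id=20: ✓ → 899
fragile_sum2 = 84 + 283 + 841 + 712 + 194 + 770 + 168 + 158 + 836 + 71 + 270 + 690 + 899 = 5976
—
[ups_sum: carrier <> 'UPS' OR days BETWEEN 13 AND 23]
ship_id=8: ✓ → 84
ship_id=9: ✓ → 283
ship_id=10: ✓ → 841
ship_id=11: ✓ → 712
ship_id=12: ✓ → 194
ship_id=13: ✓ → 770
ship_id=14: ✓ → 168
ship_id=15: ✓ → 158
ship_id=16: ✓ → 836
ship_id=17: ✓ → 71
ship_id=18: ✓ → 270
ship_id=19: ✓ → 690
ship_id=20: ✓ → 899
ups_sum = 84 + 283 + 841 + 712 + 194 + 770 + 168 + 158 + 836 + 71 + 270 + 690 + 899 = 5976

fragile_sum=2181, fragile_sum2=5976, ups_sum=5976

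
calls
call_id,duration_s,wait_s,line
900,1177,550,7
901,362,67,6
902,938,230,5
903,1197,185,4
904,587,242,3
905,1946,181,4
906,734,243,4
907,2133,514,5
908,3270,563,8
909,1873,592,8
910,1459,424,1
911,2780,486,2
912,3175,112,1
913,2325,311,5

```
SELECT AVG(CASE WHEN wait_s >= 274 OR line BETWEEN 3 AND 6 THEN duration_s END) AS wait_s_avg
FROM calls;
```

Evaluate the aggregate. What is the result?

call_id=900: ✓ → 1177
call_id=901: ✓ → 362
call_id=902: ✓ → 938
call_id=903: ✓ → 1197
call_id=904: ✓ → 587
call_id=905: ✓ → 1946
call_id=906: ✓ → 734
call_id=907: ✓ → 2133
call_id=908: ✓ → 3270
call_id=909: ✓ → 1873
call_id=910: ✓ → 1459
call_id=911: ✓ → 2780
call_id=912: ✗
call_id=913: ✓ → 2325
wait_s_avg = (1177 + 362 + 938 + 1197 + 587 + 1946 + 734 + 2133 + 3270 + 1873 + 1459 + 2780 + 2325) / 13 = 1598.5384615385

1598.5384615385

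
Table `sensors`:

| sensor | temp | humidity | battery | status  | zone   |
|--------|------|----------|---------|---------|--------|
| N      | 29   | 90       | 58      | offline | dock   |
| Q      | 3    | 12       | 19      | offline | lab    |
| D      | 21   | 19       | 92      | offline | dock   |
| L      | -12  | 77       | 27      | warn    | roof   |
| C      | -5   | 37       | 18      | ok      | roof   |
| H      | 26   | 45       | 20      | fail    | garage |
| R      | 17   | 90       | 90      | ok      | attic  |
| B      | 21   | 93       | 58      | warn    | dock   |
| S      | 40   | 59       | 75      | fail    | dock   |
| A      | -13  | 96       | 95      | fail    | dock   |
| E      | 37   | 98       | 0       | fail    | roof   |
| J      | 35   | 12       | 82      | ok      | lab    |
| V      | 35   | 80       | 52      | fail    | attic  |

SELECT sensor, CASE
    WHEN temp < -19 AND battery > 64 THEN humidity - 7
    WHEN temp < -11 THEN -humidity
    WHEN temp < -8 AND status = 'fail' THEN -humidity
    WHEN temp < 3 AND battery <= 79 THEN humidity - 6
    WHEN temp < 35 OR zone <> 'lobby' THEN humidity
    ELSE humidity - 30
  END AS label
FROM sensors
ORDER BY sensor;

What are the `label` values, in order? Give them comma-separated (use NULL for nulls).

-96, 93, 31, 19, 98, 45, 12, -77, 90, 12, 90, 59, 80

sensor=A: temp < -11 → -96
sensor=B: temp < 35 OR zone <> 'lobby' → 93
sensor=C: temp < 3 AND battery <= 79 → 31
sensor=D: temp < 35 OR zone <> 'lobby' → 19
sensor=E: temp < 35 OR zone <> 'lobby' → 98
sensor=H: temp < 35 OR zone <> 'lobby' → 45
sensor=J: temp < 35 OR zone <> 'lobby' → 12
sensor=L: temp < -11 → -77
sensor=N: temp < 35 OR zone <> 'lobby' → 90
sensor=Q: temp < 35 OR zone <> 'lobby' → 12
sensor=R: temp < 35 OR zone <> 'lobby' → 90
sensor=S: temp < 35 OR zone <> 'lobby' → 59
sensor=V: temp < 35 OR zone <> 'lobby' → 80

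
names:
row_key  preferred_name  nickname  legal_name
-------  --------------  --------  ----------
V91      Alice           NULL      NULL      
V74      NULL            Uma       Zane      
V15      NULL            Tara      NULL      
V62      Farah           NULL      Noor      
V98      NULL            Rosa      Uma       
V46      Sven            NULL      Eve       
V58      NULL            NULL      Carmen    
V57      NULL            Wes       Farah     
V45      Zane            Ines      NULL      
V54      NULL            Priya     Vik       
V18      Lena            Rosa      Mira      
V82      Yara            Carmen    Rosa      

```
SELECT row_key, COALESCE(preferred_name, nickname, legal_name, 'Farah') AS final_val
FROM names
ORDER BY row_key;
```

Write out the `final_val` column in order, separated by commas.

row_key=V15: preferred_name=NULL, nickname=Tara → Tara
row_key=V18: preferred_name=Lena → Lena
row_key=V45: preferred_name=Zane → Zane
row_key=V46: preferred_name=Sven → Sven
row_key=V54: preferred_name=NULL, nickname=Priya → Priya
row_key=V57: preferred_name=NULL, nickname=Wes → Wes
row_key=V58: preferred_name=NULL, nickname=NULL, legal_name=Carmen → Carmen
row_key=V62: preferred_name=Farah → Farah
row_key=V74: preferred_name=NULL, nickname=Uma → Uma
row_key=V82: preferred_name=Yara → Yara
row_key=V91: preferred_name=Alice → Alice
row_key=V98: preferred_name=NULL, nickname=Rosa → Rosa

Tara, Lena, Zane, Sven, Priya, Wes, Carmen, Farah, Uma, Yara, Alice, Rosa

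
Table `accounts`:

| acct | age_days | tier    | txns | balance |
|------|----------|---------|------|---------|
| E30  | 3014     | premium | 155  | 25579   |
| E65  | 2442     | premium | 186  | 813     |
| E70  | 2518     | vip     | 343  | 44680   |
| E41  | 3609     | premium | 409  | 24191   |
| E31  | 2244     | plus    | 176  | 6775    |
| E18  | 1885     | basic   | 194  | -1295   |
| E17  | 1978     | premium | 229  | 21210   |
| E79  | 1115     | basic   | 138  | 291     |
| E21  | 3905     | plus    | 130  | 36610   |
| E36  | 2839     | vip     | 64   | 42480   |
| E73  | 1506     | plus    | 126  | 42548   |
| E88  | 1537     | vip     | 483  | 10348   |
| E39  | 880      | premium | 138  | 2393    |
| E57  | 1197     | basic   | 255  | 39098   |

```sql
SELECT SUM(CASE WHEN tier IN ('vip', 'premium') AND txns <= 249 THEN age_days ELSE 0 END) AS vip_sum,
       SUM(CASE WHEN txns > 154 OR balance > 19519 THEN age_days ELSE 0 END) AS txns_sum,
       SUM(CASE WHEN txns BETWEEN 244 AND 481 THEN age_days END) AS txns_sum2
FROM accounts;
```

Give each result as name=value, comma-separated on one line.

vip_sum=11153, txns_sum=28674, txns_sum2=7324

[vip_sum: tier IN ('vip', 'premium') AND txns <= 249]
acct=E30: ✓ → 3014
acct=E65: ✓ → 2442
acct=E70: ✗
acct=E41: ✗
acct=E31: ✗
acct=E18: ✗
acct=E17: ✓ → 1978
acct=E79: ✗
acct=E21: ✗
acct=E36: ✓ → 2839
acct=E73: ✗
acct=E88: ✗
acct=E39: ✓ → 880
acct=E57: ✗
vip_sum = 3014 + 2442 + 1978 + 2839 + 880 = 11153
—
[txns_sum: txns > 154 OR balance > 19519]
acct=E30: ✓ → 3014
acct=E65: ✓ → 2442
acct=E70: ✓ → 2518
acct=E41: ✓ → 3609
acct=E31: ✓ → 2244
acct=E18: ✓ → 1885
acct=E17: ✓ → 1978
acct=E79: ✗
acct=E21: ✓ → 3905
acct=E36: ✓ → 2839
acct=E73: ✓ → 1506
acct=E88: ✓ → 1537
acct=E39: ✗
acct=E57: ✓ → 1197
txns_sum = 3014 + 2442 + 2518 + 3609 + 2244 + 1885 + 1978 + 3905 + 2839 + 1506 + 1537 + 1197 = 28674
—
[txns_sum2: txns BETWEEN 244 AND 481]
acct=E30: ✗
acct=E65: ✗
acct=E70: ✓ → 2518
acct=E41: ✓ → 3609
acct=E31: ✗
acct=E18: ✗
acct=E17: ✗
acct=E79: ✗
acct=E21: ✗
acct=E36: ✗
acct=E73: ✗
acct=E88: ✗
acct=E39: ✗
acct=E57: ✓ → 1197
txns_sum2 = 2518 + 3609 + 1197 = 7324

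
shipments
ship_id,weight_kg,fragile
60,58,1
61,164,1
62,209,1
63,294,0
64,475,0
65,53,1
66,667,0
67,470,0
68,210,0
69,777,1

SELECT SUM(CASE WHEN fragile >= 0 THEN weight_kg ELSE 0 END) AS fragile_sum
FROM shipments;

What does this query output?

3377

ship_id=60: ✓ → 58
ship_id=61: ✓ → 164
ship_id=62: ✓ → 209
ship_id=63: ✓ → 294
ship_id=64: ✓ → 475
ship_id=65: ✓ → 53
ship_id=66: ✓ → 667
ship_id=67: ✓ → 470
ship_id=68: ✓ → 210
ship_id=69: ✓ → 777
fragile_sum = 58 + 164 + 209 + 294 + 475 + 53 + 667 + 470 + 210 + 777 = 3377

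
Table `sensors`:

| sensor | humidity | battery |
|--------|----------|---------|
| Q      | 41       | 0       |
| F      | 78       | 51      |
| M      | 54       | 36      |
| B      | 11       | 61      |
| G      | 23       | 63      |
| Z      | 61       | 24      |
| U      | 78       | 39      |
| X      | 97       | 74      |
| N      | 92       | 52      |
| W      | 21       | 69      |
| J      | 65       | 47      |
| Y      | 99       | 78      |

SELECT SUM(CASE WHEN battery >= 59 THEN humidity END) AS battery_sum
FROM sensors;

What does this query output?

sensor=Q: ✗
sensor=F: ✗
sensor=M: ✗
sensor=B: ✓ → 11
sensor=G: ✓ → 23
sensor=Z: ✗
sensor=U: ✗
sensor=X: ✓ → 97
sensor=N: ✗
sensor=W: ✓ → 21
sensor=J: ✗
sensor=Y: ✓ → 99
battery_sum = 11 + 23 + 97 + 21 + 99 = 251

251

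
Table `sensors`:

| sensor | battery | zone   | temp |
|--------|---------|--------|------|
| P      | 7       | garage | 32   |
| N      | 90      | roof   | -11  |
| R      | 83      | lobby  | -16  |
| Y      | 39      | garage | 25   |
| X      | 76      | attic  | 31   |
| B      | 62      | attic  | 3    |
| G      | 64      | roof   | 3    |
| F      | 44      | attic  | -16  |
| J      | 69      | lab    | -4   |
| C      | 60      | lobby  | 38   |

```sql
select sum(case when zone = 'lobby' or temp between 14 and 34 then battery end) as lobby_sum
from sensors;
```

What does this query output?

265

sensor=P: ✓ → 7
sensor=N: ✗
sensor=R: ✓ → 83
sensor=Y: ✓ → 39
sensor=X: ✓ → 76
sensor=B: ✗
sensor=G: ✗
sensor=F: ✗
sensor=J: ✗
sensor=C: ✓ → 60
lobby_sum = 7 + 83 + 39 + 76 + 60 = 265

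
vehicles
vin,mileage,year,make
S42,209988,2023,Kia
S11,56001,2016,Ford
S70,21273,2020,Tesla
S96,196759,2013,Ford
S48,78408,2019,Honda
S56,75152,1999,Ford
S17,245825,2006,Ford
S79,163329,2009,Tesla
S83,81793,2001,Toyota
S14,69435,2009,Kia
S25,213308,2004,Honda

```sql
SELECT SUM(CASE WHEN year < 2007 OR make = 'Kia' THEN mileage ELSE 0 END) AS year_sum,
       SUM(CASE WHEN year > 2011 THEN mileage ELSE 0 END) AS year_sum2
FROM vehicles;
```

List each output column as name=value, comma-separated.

year_sum=895501, year_sum2=562429

[year_sum: year < 2007 OR make = 'Kia']
vin=S42: ✓ → 209988
vin=S11: ✗
vin=S70: ✗
vin=S96: ✗
vin=S48: ✗
vin=S56: ✓ → 75152
vin=S17: ✓ → 245825
vin=S79: ✗
vin=S83: ✓ → 81793
vin=S14: ✓ → 69435
vin=S25: ✓ → 213308
year_sum = 209988 + 75152 + 245825 + 81793 + 69435 + 213308 = 895501
—
[year_sum2: year > 2011]
vin=S42: ✓ → 209988
vin=S11: ✓ → 56001
vin=S70: ✓ → 21273
vin=S96: ✓ → 196759
vin=S48: ✓ → 78408
vin=S56: ✗
vin=S17: ✗
vin=S79: ✗
vin=S83: ✗
vin=S14: ✗
vin=S25: ✗
year_sum2 = 209988 + 56001 + 21273 + 196759 + 78408 = 562429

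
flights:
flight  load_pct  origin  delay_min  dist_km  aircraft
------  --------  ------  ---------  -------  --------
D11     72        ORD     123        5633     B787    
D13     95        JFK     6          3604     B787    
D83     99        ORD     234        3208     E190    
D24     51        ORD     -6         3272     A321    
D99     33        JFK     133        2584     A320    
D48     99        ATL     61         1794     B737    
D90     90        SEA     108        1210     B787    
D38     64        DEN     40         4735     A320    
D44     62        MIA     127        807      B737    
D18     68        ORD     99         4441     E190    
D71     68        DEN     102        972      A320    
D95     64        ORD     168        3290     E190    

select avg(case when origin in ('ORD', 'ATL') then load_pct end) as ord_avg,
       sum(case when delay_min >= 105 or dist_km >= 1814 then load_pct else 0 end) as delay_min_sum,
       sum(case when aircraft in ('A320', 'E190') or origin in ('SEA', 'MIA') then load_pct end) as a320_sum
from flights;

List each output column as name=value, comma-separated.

ord_avg=75.5, delay_min_sum=698, a320_sum=548

[ord_avg: origin in ('ORD', 'ATL')]
flight=D11: ✓ → 72
flight=D13: ✗
flight=D83: ✓ → 99
flight=D24: ✓ → 51
flight=D99: ✗
flight=D48: ✓ → 99
flight=D90: ✗
flight=D38: ✗
flight=D44: ✗
flight=D18: ✓ → 68
flight=D71: ✗
flight=D95: ✓ → 64
ord_avg = (72 + 99 + 51 + 99 + 68 + 64) / 6 = 75.5
—
[delay_min_sum: delay_min >= 105 or dist_km >= 1814]
flight=D11: ✓ → 72
flight=D13: ✓ → 95
flight=D83: ✓ → 99
flight=D24: ✓ → 51
flight=D99: ✓ → 33
flight=D48: ✗
flight=D90: ✓ → 90
flight=D38: ✓ → 64
flight=D44: ✓ → 62
flight=D18: ✓ → 68
flight=D71: ✗
flight=D95: ✓ → 64
delay_min_sum = 72 + 95 + 99 + 51 + 33 + 90 + 64 + 62 + 68 + 64 = 698
—
[a320_sum: aircraft in ('A320', 'E190') or origin in ('SEA', 'MIA')]
flight=D11: ✗
flight=D13: ✗
flight=D83: ✓ → 99
flight=D24: ✗
flight=D99: ✓ → 33
flight=D48: ✗
flight=D90: ✓ → 90
flight=D38: ✓ → 64
flight=D44: ✓ → 62
flight=D18: ✓ → 68
flight=D71: ✓ → 68
flight=D95: ✓ → 64
a320_sum = 99 + 33 + 90 + 64 + 62 + 68 + 68 + 64 = 548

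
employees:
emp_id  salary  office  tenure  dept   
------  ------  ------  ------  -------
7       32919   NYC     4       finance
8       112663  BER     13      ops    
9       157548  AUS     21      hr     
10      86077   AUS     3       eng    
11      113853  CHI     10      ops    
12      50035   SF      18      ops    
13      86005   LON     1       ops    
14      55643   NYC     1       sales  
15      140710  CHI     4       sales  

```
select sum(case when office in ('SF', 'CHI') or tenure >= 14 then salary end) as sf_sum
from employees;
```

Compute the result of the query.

462146

emp_id=7: ✗
emp_id=8: ✗
emp_id=9: ✓ → 157548
emp_id=10: ✗
emp_id=11: ✓ → 113853
emp_id=12: ✓ → 50035
emp_id=13: ✗
emp_id=14: ✗
emp_id=15: ✓ → 140710
sf_sum = 157548 + 113853 + 50035 + 140710 = 462146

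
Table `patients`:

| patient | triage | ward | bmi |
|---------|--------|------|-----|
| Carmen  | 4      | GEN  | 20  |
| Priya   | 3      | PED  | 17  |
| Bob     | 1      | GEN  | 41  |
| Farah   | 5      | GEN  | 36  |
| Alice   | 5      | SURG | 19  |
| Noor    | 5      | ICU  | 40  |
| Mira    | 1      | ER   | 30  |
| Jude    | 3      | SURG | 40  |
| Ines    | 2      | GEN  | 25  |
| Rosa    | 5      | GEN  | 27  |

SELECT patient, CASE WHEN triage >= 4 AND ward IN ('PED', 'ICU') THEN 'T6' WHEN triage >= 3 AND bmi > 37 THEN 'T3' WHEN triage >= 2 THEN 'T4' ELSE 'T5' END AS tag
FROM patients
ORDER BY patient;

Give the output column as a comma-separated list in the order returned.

patient=Alice: triage >= 2 → T4
patient=Bob: ELSE → T5
patient=Carmen: triage >= 2 → T4
patient=Farah: triage >= 2 → T4
patient=Ines: triage >= 2 → T4
patient=Jude: triage >= 3 AND bmi > 37 → T3
patient=Mira: ELSE → T5
patient=Noor: triage >= 4 AND ward IN ('PED', 'ICU') → T6
patient=Priya: triage >= 2 → T4
patient=Rosa: triage >= 2 → T4

T4, T5, T4, T4, T4, T3, T5, T6, T4, T4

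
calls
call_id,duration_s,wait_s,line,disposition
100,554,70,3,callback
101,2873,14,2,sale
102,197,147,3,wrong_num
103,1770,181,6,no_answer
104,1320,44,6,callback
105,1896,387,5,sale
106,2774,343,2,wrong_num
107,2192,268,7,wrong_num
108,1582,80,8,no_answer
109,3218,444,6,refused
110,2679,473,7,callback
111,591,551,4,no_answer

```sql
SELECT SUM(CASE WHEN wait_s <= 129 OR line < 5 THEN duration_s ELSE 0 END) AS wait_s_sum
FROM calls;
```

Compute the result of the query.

call_id=100: ✓ → 554
call_id=101: ✓ → 2873
call_id=102: ✓ → 197
call_id=103: ✗
call_id=104: ✓ → 1320
call_id=105: ✗
call_id=106: ✓ → 2774
call_id=107: ✗
call_id=108: ✓ → 1582
call_id=109: ✗
call_id=110: ✗
call_id=111: ✓ → 591
wait_s_sum = 554 + 2873 + 197 + 1320 + 2774 + 1582 + 591 = 9891

9891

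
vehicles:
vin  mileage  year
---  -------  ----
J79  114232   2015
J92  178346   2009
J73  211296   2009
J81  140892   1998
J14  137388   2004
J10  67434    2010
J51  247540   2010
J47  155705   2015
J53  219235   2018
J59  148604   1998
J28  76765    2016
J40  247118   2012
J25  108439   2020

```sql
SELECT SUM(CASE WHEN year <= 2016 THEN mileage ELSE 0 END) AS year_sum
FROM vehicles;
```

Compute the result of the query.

vin=J79: ✓ → 114232
vin=J92: ✓ → 178346
vin=J73: ✓ → 211296
vin=J81: ✓ → 140892
vin=J14: ✓ → 137388
vin=J10: ✓ → 67434
vin=J51: ✓ → 247540
vin=J47: ✓ → 155705
vin=J53: ✗
vin=J59: ✓ → 148604
vin=J28: ✓ → 76765
vin=J40: ✓ → 247118
vin=J25: ✗
year_sum = 114232 + 178346 + 211296 + 140892 + 137388 + 67434 + 247540 + 155705 + 148604 + 76765 + 247118 = 1725320

1725320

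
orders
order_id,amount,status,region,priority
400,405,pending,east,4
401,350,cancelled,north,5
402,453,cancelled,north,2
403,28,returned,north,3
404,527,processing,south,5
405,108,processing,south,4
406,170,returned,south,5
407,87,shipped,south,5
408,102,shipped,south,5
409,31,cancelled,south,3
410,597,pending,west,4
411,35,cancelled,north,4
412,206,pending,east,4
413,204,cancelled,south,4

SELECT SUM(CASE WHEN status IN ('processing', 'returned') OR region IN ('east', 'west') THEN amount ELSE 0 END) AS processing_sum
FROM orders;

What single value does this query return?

order_id=400: ✓ → 405
order_id=401: ✗
order_id=402: ✗
order_id=403: ✓ → 28
order_id=404: ✓ → 527
order_id=405: ✓ → 108
order_id=406: ✓ → 170
order_id=407: ✗
order_id=408: ✗
order_id=409: ✗
order_id=410: ✓ → 597
order_id=411: ✗
order_id=412: ✓ → 206
order_id=413: ✗
processing_sum = 405 + 28 + 527 + 108 + 170 + 597 + 206 = 2041

2041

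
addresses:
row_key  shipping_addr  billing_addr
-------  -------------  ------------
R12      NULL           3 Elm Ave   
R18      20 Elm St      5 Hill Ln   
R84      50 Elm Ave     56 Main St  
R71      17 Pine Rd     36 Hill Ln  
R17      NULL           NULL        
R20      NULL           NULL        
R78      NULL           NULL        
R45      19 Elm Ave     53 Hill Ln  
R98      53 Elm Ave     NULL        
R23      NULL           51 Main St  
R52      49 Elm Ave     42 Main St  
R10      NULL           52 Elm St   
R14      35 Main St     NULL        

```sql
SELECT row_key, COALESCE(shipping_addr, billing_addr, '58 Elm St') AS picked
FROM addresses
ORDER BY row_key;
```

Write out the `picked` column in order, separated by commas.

row_key=R10: shipping_addr=NULL, billing_addr=52 Elm St → 52 Elm St
row_key=R12: shipping_addr=NULL, billing_addr=3 Elm Ave → 3 Elm Ave
row_key=R14: shipping_addr=35 Main St → 35 Main St
row_key=R17: shipping_addr=NULL, billing_addr=NULL, → literal 58 Elm St → 58 Elm St
row_key=R18: shipping_addr=20 Elm St → 20 Elm St
row_key=R20: shipping_addr=NULL, billing_addr=NULL, → literal 58 Elm St → 58 Elm St
row_key=R23: shipping_addr=NULL, billing_addr=51 Main St → 51 Main St
row_key=R45: shipping_addr=19 Elm Ave → 19 Elm Ave
row_key=R52: shipping_addr=49 Elm Ave → 49 Elm Ave
row_key=R71: shipping_addr=17 Pine Rd → 17 Pine Rd
row_key=R78: shipping_addr=NULL, billing_addr=NULL, → literal 58 Elm St → 58 Elm St
row_key=R84: shipping_addr=50 Elm Ave → 50 Elm Ave
row_key=R98: shipping_addr=53 Elm Ave → 53 Elm Ave

52 Elm St, 3 Elm Ave, 35 Main St, 58 Elm St, 20 Elm St, 58 Elm St, 51 Main St, 19 Elm Ave, 49 Elm Ave, 17 Pine Rd, 58 Elm St, 50 Elm Ave, 53 Elm Ave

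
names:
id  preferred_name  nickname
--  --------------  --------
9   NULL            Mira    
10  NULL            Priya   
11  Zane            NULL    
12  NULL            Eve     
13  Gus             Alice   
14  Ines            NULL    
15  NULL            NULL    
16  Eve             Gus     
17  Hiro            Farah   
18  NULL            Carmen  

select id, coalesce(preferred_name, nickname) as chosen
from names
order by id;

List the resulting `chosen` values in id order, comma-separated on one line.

id=9: preferred_name=NULL, nickname=Mira → Mira
id=10: preferred_name=NULL, nickname=Priya → Priya
id=11: preferred_name=Zane → Zane
id=12: preferred_name=NULL, nickname=Eve → Eve
id=13: preferred_name=Gus → Gus
id=14: preferred_name=Ines → Ines
id=15: preferred_name=NULL, nickname=NULL (all NULL) → NULL
id=16: preferred_name=Eve → Eve
id=17: preferred_name=Hiro → Hiro
id=18: preferred_name=NULL, nickname=Carmen → Carmen

Mira, Priya, Zane, Eve, Gus, Ines, NULL, Eve, Hiro, Carmen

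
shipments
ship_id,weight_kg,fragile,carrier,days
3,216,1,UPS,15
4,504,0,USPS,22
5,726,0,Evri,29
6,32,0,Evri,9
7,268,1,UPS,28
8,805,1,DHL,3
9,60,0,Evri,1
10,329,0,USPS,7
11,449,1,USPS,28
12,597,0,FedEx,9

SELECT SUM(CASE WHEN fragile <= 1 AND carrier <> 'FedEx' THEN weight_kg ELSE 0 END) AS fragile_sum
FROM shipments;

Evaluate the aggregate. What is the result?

ship_id=3: ✓ → 216
ship_id=4: ✓ → 504
ship_id=5: ✓ → 726
ship_id=6: ✓ → 32
ship_id=7: ✓ → 268
ship_id=8: ✓ → 805
ship_id=9: ✓ → 60
ship_id=10: ✓ → 329
ship_id=11: ✓ → 449
ship_id=12: ✗
fragile_sum = 216 + 504 + 726 + 32 + 268 + 805 + 60 + 329 + 449 = 3389

3389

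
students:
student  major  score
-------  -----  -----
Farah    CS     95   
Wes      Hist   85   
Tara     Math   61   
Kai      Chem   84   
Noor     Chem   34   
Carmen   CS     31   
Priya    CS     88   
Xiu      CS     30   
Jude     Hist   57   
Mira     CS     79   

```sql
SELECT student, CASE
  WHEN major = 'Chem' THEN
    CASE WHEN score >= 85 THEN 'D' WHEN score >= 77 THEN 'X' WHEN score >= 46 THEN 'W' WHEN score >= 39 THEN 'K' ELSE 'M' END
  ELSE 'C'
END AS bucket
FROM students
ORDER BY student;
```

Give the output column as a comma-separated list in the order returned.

C, C, C, X, C, M, C, C, C, C

student=Carmen: major='CS' → outer ELSE → C
student=Farah: major='CS' → outer ELSE → C
student=Jude: major='Hist' → outer ELSE → C
student=Kai: major='Chem' → inner[score >= 77] → X
student=Mira: major='CS' → outer ELSE → C
student=Noor: major='Chem' → inner[ELSE] → M
student=Priya: major='CS' → outer ELSE → C
student=Tara: major='Math' → outer ELSE → C
student=Wes: major='Hist' → outer ELSE → C
student=Xiu: major='CS' → outer ELSE → C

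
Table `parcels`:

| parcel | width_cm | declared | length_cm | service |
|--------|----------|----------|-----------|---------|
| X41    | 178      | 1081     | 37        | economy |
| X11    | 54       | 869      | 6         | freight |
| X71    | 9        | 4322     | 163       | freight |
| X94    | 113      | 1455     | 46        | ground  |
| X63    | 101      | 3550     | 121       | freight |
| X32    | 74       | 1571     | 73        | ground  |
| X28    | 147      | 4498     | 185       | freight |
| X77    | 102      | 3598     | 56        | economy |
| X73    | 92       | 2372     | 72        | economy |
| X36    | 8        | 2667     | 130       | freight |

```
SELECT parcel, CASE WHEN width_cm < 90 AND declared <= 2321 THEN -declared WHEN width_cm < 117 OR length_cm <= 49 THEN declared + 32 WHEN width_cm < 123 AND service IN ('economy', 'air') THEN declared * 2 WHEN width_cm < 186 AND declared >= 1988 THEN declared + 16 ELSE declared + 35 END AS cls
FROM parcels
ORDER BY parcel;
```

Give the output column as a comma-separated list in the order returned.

-869, 4514, -1571, 2699, 1113, 3582, 4354, 2404, 3630, 1487

parcel=X11: width_cm < 90 AND declared <= 2321 → -869
parcel=X28: width_cm < 186 AND declared >= 1988 → 4514
parcel=X32: width_cm < 90 AND declared <= 2321 → -1571
parcel=X36: width_cm < 117 OR length_cm <= 49 → 2699
parcel=X41: width_cm < 117 OR length_cm <= 49 → 1113
parcel=X63: width_cm < 117 OR length_cm <= 49 → 3582
parcel=X71: width_cm < 117 OR length_cm <= 49 → 4354
parcel=X73: width_cm < 117 OR length_cm <= 49 → 2404
parcel=X77: width_cm < 117 OR length_cm <= 49 → 3630
parcel=X94: width_cm < 117 OR length_cm <= 49 → 1487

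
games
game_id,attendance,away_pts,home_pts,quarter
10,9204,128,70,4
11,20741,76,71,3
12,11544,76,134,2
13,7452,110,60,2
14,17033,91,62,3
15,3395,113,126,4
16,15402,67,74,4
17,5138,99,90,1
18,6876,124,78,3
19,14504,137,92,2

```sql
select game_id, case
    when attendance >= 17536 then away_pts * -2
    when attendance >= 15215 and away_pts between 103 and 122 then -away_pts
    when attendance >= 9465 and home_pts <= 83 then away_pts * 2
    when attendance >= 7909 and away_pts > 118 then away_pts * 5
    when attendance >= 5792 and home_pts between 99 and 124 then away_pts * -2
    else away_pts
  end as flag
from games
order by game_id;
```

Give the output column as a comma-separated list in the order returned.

game_id=10: attendance >= 7909 and away_pts > 118 → 640
game_id=11: attendance >= 17536 → -152
game_id=12: ELSE → 76
game_id=13: ELSE → 110
game_id=14: attendance >= 9465 and home_pts <= 83 → 182
game_id=15: ELSE → 113
game_id=16: attendance >= 9465 and home_pts <= 83 → 134
game_id=17: ELSE → 99
game_id=18: ELSE → 124
game_id=19: attendance >= 7909 and away_pts > 118 → 685

640, -152, 76, 110, 182, 113, 134, 99, 124, 685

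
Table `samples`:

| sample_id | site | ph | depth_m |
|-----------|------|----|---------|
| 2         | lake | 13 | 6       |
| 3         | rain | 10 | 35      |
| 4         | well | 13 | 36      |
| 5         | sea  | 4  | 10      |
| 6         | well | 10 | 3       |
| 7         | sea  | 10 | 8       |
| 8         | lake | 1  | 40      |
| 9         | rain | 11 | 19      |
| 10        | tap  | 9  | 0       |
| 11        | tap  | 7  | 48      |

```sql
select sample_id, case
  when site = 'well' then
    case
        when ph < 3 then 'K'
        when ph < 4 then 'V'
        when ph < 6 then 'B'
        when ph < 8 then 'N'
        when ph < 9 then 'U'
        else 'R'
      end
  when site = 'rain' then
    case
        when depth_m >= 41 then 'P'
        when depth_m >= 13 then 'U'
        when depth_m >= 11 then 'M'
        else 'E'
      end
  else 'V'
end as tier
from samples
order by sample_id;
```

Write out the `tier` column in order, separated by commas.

sample_id=2: site='lake' → outer ELSE → V
sample_id=3: site='rain' → inner[depth_m >= 13] → U
sample_id=4: site='well' → inner[ELSE] → R
sample_id=5: site='sea' → outer ELSE → V
sample_id=6: site='well' → inner[ELSE] → R
sample_id=7: site='sea' → outer ELSE → V
sample_id=8: site='lake' → outer ELSE → V
sample_id=9: site='rain' → inner[depth_m >= 13] → U
sample_id=10: site='tap' → outer ELSE → V
sample_id=11: site='tap' → outer ELSE → V

V, U, R, V, R, V, V, U, V, V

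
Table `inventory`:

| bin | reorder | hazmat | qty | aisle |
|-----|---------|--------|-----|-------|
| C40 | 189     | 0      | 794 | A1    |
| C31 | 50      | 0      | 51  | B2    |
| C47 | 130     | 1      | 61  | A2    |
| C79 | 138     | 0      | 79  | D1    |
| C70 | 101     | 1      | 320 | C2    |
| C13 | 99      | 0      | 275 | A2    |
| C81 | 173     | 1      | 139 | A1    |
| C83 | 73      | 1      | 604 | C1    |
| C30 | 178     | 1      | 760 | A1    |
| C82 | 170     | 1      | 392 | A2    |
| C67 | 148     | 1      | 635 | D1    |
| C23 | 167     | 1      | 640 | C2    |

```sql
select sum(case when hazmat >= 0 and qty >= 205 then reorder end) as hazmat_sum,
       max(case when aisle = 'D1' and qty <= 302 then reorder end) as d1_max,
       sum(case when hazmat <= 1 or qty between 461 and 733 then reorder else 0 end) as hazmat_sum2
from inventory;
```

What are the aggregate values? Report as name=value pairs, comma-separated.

hazmat_sum=1125, d1_max=138, hazmat_sum2=1616

[hazmat_sum: hazmat >= 0 and qty >= 205]
bin=C40: ✓ → 189
bin=C31: ✗
bin=C47: ✗
bin=C79: ✗
bin=C70: ✓ → 101
bin=C13: ✓ → 99
bin=C81: ✗
bin=C83: ✓ → 73
bin=C30: ✓ → 178
bin=C82: ✓ → 170
bin=C67: ✓ → 148
bin=C23: ✓ → 167
hazmat_sum = 189 + 101 + 99 + 73 + 178 + 170 + 148 + 167 = 1125
—
[d1_max: aisle = 'D1' and qty <= 302]
bin=C40: ✗
bin=C31: ✗
bin=C47: ✗
bin=C79: ✓ → 138
bin=C70: ✗
bin=C13: ✗
bin=C81: ✗
bin=C83: ✗
bin=C30: ✗
bin=C82: ✗
bin=C67: ✗
bin=C23: ✗
d1_max = MAX(138) = 138
—
[hazmat_sum2: hazmat <= 1 or qty between 461 and 733]
bin=C40: ✓ → 189
bin=C31: ✓ → 50
bin=C47: ✓ → 130
bin=C79: ✓ → 138
bin=C70: ✓ → 101
bin=C13: ✓ → 99
bin=C81: ✓ → 173
bin=C83: ✓ → 73
bin=C30: ✓ → 178
bin=C82: ✓ → 170
bin=C67: ✓ → 148
bin=C23: ✓ → 167
hazmat_sum2 = 189 + 50 + 130 + 138 + 101 + 99 + 173 + 73 + 178 + 170 + 148 + 167 = 1616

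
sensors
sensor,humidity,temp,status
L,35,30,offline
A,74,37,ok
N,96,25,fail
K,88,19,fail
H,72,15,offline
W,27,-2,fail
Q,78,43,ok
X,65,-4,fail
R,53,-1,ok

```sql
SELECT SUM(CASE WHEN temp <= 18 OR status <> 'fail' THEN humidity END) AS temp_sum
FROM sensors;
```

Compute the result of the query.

404

sensor=L: ✓ → 35
sensor=A: ✓ → 74
sensor=N: ✗
sensor=K: ✗
sensor=H: ✓ → 72
sensor=W: ✓ → 27
sensor=Q: ✓ → 78
sensor=X: ✓ → 65
sensor=R: ✓ → 53
temp_sum = 35 + 74 + 72 + 27 + 78 + 65 + 53 = 404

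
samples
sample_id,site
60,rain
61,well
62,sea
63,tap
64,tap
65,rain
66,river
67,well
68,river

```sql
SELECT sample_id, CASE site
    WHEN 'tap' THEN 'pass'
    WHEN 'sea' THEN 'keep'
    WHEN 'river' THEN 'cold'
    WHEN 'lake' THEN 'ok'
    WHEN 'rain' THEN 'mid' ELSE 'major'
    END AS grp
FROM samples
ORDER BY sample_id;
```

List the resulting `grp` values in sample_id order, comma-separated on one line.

sample_id=60: site='rain' → mid
sample_id=61: ELSE → major
sample_id=62: site='sea' → keep
sample_id=63: site='tap' → pass
sample_id=64: site='tap' → pass
sample_id=65: site='rain' → mid
sample_id=66: site='river' → cold
sample_id=67: ELSE → major
sample_id=68: site='river' → cold

mid, major, keep, pass, pass, mid, cold, major, cold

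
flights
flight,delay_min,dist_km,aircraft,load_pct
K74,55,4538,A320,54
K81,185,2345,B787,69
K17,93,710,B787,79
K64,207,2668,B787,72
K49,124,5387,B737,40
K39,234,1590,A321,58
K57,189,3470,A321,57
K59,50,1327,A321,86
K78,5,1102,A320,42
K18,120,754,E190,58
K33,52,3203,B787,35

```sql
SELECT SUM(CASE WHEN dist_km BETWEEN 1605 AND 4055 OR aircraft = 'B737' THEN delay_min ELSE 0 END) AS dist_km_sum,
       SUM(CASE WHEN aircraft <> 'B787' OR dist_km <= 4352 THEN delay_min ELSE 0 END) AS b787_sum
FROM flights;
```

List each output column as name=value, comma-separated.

[dist_km_sum: dist_km BETWEEN 1605 AND 4055 OR aircraft = 'B737']
flight=K74: ✗
flight=K81: ✓ → 185
flight=K17: ✗
flight=K64: ✓ → 207
flight=K49: ✓ → 124
flight=K39: ✗
flight=K57: ✓ → 189
flight=K59: ✗
flight=K78: ✗
flight=K18: ✗
flight=K33: ✓ → 52
dist_km_sum = 185 + 207 + 124 + 189 + 52 = 757
—
[b787_sum: aircraft <> 'B787' OR dist_km <= 4352]
flight=K74: ✓ → 55
flight=K81: ✓ → 185
flight=K17: ✓ → 93
flight=K64: ✓ → 207
flight=K49: ✓ → 124
flight=K39: ✓ → 234
flight=K57: ✓ → 189
flight=K59: ✓ → 50
flight=K78: ✓ → 5
flight=K18: ✓ → 120
flight=K33: ✓ → 52
b787_sum = 55 + 185 + 93 + 207 + 124 + 234 + 189 + 50 + 5 + 120 + 52 = 1314

dist_km_sum=757, b787_sum=1314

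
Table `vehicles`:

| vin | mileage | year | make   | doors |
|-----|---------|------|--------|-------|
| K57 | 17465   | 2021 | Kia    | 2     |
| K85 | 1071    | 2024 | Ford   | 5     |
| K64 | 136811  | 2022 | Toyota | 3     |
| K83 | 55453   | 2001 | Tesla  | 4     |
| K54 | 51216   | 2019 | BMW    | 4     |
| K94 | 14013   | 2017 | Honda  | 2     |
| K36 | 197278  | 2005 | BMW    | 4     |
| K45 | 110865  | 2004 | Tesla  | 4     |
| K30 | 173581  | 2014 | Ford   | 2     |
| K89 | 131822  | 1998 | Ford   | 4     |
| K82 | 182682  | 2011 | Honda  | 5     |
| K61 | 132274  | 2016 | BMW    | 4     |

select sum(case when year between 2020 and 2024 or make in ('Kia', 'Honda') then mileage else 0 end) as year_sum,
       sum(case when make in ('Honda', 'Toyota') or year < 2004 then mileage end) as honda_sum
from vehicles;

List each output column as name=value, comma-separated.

year_sum=352042, honda_sum=520781

[year_sum: year between 2020 and 2024 or make in ('Kia', 'Honda')]
vin=K57: ✓ → 17465
vin=K85: ✓ → 1071
vin=K64: ✓ → 136811
vin=K83: ✗
vin=K54: ✗
vin=K94: ✓ → 14013
vin=K36: ✗
vin=K45: ✗
vin=K30: ✗
vin=K89: ✗
vin=K82: ✓ → 182682
vin=K61: ✗
year_sum = 17465 + 1071 + 136811 + 14013 + 182682 = 352042
—
[honda_sum: make in ('Honda', 'Toyota') or year < 2004]
vin=K57: ✗
vin=K85: ✗
vin=K64: ✓ → 136811
vin=K83: ✓ → 55453
vin=K54: ✗
vin=K94: ✓ → 14013
vin=K36: ✗
vin=K45: ✗
vin=K30: ✗
vin=K89: ✓ → 131822
vin=K82: ✓ → 182682
vin=K61: ✗
honda_sum = 136811 + 55453 + 14013 + 131822 + 182682 = 520781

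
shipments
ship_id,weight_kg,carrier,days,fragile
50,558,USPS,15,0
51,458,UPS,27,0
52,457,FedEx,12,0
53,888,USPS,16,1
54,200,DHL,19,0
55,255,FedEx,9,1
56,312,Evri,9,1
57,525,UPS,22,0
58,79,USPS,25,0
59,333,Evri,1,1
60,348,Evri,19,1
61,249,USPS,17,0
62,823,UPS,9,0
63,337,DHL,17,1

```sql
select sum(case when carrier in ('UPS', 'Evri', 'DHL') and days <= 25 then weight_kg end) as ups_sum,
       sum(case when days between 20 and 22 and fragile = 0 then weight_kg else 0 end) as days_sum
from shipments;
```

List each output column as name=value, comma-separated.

[ups_sum: carrier in ('UPS', 'Evri', 'DHL') and days <= 25]
ship_id=50: ✗
ship_id=51: ✗
ship_id=52: ✗
ship_id=53: ✗
ship_id=54: ✓ → 200
ship_id=55: ✗
ship_id=56: ✓ → 312
ship_id=57: ✓ → 525
ship_id=58: ✗
ship_id=59: ✓ → 333
ship_id=60: ✓ → 348
ship_id=61: ✗
ship_id=62: ✓ → 823
ship_id=63: ✓ → 337
ups_sum = 200 + 312 + 525 + 333 + 348 + 823 + 337 = 2878
—
[days_sum: days between 20 and 22 and fragile = 0]
ship_id=50: ✗
ship_id=51: ✗
ship_id=52: ✗
ship_id=53: ✗
ship_id=54: ✗
ship_id=55: ✗
ship_id=56: ✗
ship_id=57: ✓ → 525
ship_id=58: ✗
ship_id=59: ✗
ship_id=60: ✗
ship_id=61: ✗
ship_id=62: ✗
ship_id=63: ✗
days_sum = 525

ups_sum=2878, days_sum=525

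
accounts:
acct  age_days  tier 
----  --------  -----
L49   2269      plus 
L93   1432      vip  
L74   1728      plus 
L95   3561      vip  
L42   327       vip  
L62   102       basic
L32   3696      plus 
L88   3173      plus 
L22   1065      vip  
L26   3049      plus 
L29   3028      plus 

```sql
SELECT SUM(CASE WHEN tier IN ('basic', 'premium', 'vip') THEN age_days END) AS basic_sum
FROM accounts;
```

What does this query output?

acct=L49: ✗
acct=L93: ✓ → 1432
acct=L74: ✗
acct=L95: ✓ → 3561
acct=L42: ✓ → 327
acct=L62: ✓ → 102
acct=L32: ✗
acct=L88: ✗
acct=L22: ✓ → 1065
acct=L26: ✗
acct=L29: ✗
basic_sum = 1432 + 3561 + 327 + 102 + 1065 = 6487

6487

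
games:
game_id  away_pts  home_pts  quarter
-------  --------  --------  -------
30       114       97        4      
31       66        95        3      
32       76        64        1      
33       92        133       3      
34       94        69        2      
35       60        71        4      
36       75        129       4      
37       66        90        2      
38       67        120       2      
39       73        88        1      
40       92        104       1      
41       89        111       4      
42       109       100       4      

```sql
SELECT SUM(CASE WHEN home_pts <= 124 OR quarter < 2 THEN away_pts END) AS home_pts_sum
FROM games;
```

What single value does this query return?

906

game_id=30: ✓ → 114
game_id=31: ✓ → 66
game_id=32: ✓ → 76
game_id=33: ✗
game_id=34: ✓ → 94
game_id=35: ✓ → 60
game_id=36: ✗
game_id=37: ✓ → 66
game_id=38: ✓ → 67
game_id=39: ✓ → 73
game_id=40: ✓ → 92
game_id=41: ✓ → 89
game_id=42: ✓ → 109
home_pts_sum = 114 + 66 + 76 + 94 + 60 + 66 + 67 + 73 + 92 + 89 + 109 = 906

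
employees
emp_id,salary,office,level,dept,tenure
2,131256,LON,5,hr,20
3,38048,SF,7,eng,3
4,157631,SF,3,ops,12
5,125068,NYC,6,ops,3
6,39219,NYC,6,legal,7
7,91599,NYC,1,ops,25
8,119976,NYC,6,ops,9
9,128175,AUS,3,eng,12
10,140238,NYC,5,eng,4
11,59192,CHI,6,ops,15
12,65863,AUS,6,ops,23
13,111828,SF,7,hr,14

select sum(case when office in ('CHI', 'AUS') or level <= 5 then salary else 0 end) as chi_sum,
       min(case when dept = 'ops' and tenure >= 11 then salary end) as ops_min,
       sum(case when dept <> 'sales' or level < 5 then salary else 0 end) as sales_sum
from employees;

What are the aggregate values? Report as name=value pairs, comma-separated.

chi_sum=773954, ops_min=59192, sales_sum=1208093

[chi_sum: office in ('CHI', 'AUS') or level <= 5]
emp_id=2: ✓ → 131256
emp_id=3: ✗
emp_id=4: ✓ → 157631
emp_id=5: ✗
emp_id=6: ✗
emp_id=7: ✓ → 91599
emp_id=8: ✗
emp_id=9: ✓ → 128175
emp_id=10: ✓ → 140238
emp_id=11: ✓ → 59192
emp_id=12: ✓ → 65863
emp_id=13: ✗
chi_sum = 131256 + 157631 + 91599 + 128175 + 140238 + 59192 + 65863 = 773954
—
[ops_min: dept = 'ops' and tenure >= 11]
emp_id=2: ✗
emp_id=3: ✗
emp_id=4: ✓ → 157631
emp_id=5: ✗
emp_id=6: ✗
emp_id=7: ✓ → 91599
emp_id=8: ✗
emp_id=9: ✗
emp_id=10: ✗
emp_id=11: ✓ → 59192
emp_id=12: ✓ → 65863
emp_id=13: ✗
ops_min = MIN(157631, 91599, 59192, 65863) = 59192
—
[sales_sum: dept <> 'sales' or level < 5]
emp_id=2: ✓ → 131256
emp_id=3: ✓ → 38048
emp_id=4: ✓ → 157631
emp_id=5: ✓ → 125068
emp_id=6: ✓ → 39219
emp_id=7: ✓ → 91599
emp_id=8: ✓ → 119976
emp_id=9: ✓ → 128175
emp_id=10: ✓ → 140238
emp_id=11: ✓ → 59192
emp_id=12: ✓ → 65863
emp_id=13: ✓ → 111828
sales_sum = 131256 + 38048 + 157631 + 125068 + 39219 + 91599 + 119976 + 128175 + 140238 + 59192 + 65863 + 111828 = 1208093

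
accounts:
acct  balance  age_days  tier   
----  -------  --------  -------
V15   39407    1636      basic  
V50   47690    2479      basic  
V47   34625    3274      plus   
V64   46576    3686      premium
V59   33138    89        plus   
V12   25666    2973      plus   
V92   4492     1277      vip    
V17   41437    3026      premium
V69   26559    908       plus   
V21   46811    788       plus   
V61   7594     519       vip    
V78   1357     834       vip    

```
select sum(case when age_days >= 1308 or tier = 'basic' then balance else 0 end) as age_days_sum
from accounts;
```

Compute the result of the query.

235401

acct=V15: ✓ → 39407
acct=V50: ✓ → 47690
acct=V47: ✓ → 34625
acct=V64: ✓ → 46576
acct=V59: ✗
acct=V12: ✓ → 25666
acct=V92: ✗
acct=V17: ✓ → 41437
acct=V69: ✗
acct=V21: ✗
acct=V61: ✗
acct=V78: ✗
age_days_sum = 39407 + 47690 + 34625 + 46576 + 25666 + 41437 = 235401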